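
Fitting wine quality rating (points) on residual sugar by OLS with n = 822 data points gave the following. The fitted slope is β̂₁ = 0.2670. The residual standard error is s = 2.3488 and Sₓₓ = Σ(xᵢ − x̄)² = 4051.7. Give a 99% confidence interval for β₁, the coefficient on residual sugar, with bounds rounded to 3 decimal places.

(0.172, 0.362)

SE(β̂₁) = s/√Sₓₓ = 2.3488/√4051.7 = 0.0369001.
df = n − 2 = 820.
t* = t_{0.005, 820} = 2.581838.
Margin = t* × SE = 2.581838 × 0.0369001 = 0.09527.
CI: 0.2670 ± 0.09527 → (0.172, 0.362).
With 99% confidence, each one-unit increase in residual sugar is associated with a change of between 0.172 and 0.362 points in wine quality rating.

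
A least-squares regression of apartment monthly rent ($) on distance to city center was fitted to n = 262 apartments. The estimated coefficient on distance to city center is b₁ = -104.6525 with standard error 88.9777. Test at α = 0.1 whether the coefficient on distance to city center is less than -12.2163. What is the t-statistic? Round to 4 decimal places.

H₀: β₁ = -12.2163 vs H₁: β₁ < -12.2163.
t = (b₁ − β₁⁰)/SE = (-104.6525 − (-12.2163)) / 88.9777 = -1.0389.
df = n − 2 = 262 − 2 = 260.
One-sided p ≈ 0.1499, which is ≥ 0.1, so fail to reject H₀.
The data do not give significant evidence that the true slope on distance to city center is below -12.2163 $ per unit.

t = -1.0389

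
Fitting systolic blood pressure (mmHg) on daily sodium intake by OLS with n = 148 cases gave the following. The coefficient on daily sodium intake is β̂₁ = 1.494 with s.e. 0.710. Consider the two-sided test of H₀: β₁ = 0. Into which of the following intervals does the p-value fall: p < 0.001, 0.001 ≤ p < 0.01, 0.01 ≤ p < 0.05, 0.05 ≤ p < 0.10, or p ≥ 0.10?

t = 1.494 / 0.710 = 2.104.
df = n − 2 = 148 − 2 = 146.
Two-sided p = 2·P(T_{146} > |t|) ≈ 0.0371.
So 0.01 ≤ p < 0.05.

0.01 ≤ p < 0.05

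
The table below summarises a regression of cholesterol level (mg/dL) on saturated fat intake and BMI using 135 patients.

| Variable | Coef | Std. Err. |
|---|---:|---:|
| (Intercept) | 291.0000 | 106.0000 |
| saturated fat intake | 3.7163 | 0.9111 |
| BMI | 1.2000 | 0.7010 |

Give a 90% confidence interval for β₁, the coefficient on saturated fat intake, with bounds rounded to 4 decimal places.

Read off: b = 3.7163, SE = 0.9111 for saturated fat intake.
df = n − k − 1 = 135 − 2 − 1 = 132.
t* = t_{0.05, 132} = 1.656479.
Margin = t* × SE = 1.656479 × 0.9111 = 1.509218.
CI: 3.7163 ± 1.509218 → (2.2071, 5.2255).

(2.2071, 5.2255)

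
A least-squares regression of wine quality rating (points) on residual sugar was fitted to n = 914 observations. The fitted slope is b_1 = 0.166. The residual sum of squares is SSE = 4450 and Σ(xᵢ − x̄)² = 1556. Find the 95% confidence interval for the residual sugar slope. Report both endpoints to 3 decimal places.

(0.056, 0.276)

MSE = SSE/(n − 2) = 4450/912 = 4.87939.
SE(b_1) = √(MSE/Sₓₓ) = √(4.87939/1556) = 0.0559987.
df = n − 2 = 912.
t* = t_{0.025, 912} = 1.962569.
Margin = t* × SE = 1.962569 × 0.0559987 = 0.10990.
CI: 0.166 ± 0.10990 → (0.056, 0.276).
With 95% confidence, each one-unit increase in residual sugar is associated with a change of between 0.056 and 0.276 points in wine quality rating.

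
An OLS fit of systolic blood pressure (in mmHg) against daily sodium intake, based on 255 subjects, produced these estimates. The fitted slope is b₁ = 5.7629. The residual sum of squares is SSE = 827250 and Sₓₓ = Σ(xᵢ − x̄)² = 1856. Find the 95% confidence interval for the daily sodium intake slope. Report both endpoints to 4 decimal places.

MSE = SSE/(n − 2) = 827250/253 = 3269.76.
SE(b₁) = √(MSE/Sₓₓ) = √(3269.76/1856) = 1.3273.
df = n − 2 = 253.
t* = t_{0.025, 253} = 1.969385.
Margin = t* × SE = 1.969385 × 1.3273 = 2.613965.
CI: 5.7629 ± 2.613965 → (3.1489, 8.3769).
With 95% confidence, each one-unit increase in daily sodium intake is associated with a change of between 3.1489 and 8.3769 mmHg in systolic blood pressure.

(3.1489, 8.3769)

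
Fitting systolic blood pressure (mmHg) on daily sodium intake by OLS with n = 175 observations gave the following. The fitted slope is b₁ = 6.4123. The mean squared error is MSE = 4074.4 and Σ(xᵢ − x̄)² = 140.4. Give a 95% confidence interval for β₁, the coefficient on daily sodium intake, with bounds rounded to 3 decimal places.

(-4.220, 17.045)

SE(b₁) = √(MSE/Sₓₓ) = √(4074.4/140.4) = 5.38702.
df = n − 2 = 173.
t* = t_{0.025, 173} = 1.973771.
Margin = t* × SE = 1.973771 × 5.38702 = 10.63274.
CI: 6.4123 ± 10.63274 → (-4.220, 17.045).
With 95% confidence, each one-unit increase in daily sodium intake is associated with a change of between -4.220 and 17.045 mmHg in systolic blood pressure.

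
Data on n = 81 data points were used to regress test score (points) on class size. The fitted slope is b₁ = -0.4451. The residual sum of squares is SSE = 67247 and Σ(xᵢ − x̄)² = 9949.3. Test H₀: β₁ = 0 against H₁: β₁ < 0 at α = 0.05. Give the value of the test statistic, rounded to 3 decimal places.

t = -1.522

MSE = SSE/(n − 2) = 67247/79 = 851.228.
SE(b₁) = √(MSE/Sₓₓ) = √(851.228/9949.3) = 0.292501.
t = -0.4451 / 0.292501 = -1.522.
df = n − 2 = 79.
One-sided p ≈ 0.0660, which is ≥ 0.05, so fail to reject H₀.
The data do not give significant evidence that the true slope on class size is negative.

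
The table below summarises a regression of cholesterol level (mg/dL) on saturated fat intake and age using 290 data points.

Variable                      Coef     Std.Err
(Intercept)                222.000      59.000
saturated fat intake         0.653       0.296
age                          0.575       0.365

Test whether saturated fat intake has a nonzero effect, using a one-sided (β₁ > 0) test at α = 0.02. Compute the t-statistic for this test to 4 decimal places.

Read off: b = 0.653, SE = 0.296 for saturated fat intake.
H₀: β₁ = 0 vs H₁: β₁ > 0.
t = 0.653 / 0.296 = 2.2061.
df = n − k − 1 = 290 − 2 − 1 = 287.
One-sided p ≈ 0.0141, which is < 0.02, so reject H₀.
There is evidence that the true slope on saturated fat intake is positive, holding the other predictors fixed.

t = 2.2061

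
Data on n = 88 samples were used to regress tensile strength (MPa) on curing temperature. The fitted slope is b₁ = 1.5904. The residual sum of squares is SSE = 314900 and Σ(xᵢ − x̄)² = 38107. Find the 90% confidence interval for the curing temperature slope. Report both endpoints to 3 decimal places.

MSE = SSE/(n − 2) = 314900/86 = 3661.63.
SE(b₁) = √(MSE/Sₓₓ) = √(3661.63/38107) = 0.309981.
df = n − 2 = 86.
t* = t_{0.05, 86} = 1.662765.
Margin = t* × SE = 1.662765 × 0.309981 = 0.51543.
CI: 1.5904 ± 0.51543 → (1.075, 2.106).
With 90% confidence, each one-unit increase in curing temperature is associated with a change of between 1.075 and 2.106 MPa in tensile strength.

(1.075, 2.106)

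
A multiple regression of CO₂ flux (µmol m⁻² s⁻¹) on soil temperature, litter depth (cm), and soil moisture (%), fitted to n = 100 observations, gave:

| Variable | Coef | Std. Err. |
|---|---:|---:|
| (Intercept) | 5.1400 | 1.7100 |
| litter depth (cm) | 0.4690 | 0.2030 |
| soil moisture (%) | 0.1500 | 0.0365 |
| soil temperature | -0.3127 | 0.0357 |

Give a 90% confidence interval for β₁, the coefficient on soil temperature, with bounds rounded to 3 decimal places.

(-0.372, -0.253)

Read off: b = -0.3127, SE = 0.0357 for soil temperature.
df = n − k − 1 = 100 − 3 − 1 = 96.
t* = t_{0.05, 96} = 1.660881.
Margin = t* × SE = 1.660881 × 0.0357 = 0.05929.
CI: -0.3127 ± 0.05929 → (-0.372, -0.253).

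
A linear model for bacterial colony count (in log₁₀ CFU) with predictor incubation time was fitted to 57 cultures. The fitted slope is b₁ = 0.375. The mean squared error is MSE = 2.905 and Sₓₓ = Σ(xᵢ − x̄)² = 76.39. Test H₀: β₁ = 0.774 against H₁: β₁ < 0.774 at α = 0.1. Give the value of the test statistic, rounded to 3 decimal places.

SE(b₁) = √(MSE/Sₓₓ) = √(2.905/76.39) = 0.195009.
t = (0.375 − 0.774) / 0.195009 = -2.046.
df = n − 2 = 55.
One-sided p ≈ 0.0228, which is < 0.1, so reject H₀.
There is evidence that the true slope on incubation time is below 0.774 log₁₀ CFU per unit.

t = -2.046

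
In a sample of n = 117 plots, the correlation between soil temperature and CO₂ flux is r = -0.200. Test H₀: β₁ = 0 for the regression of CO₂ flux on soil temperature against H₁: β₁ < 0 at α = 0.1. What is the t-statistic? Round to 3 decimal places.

t = -2.189

t = r·√(n − 2)/√(1 − r²) = -0.200·√115/√0.96 = -2.189.
df = n − 2 = 115.
One-sided p ≈ 0.0153, which is < 0.1, so reject H₀.
There is evidence of a linear association between soil temperature and CO₂ flux.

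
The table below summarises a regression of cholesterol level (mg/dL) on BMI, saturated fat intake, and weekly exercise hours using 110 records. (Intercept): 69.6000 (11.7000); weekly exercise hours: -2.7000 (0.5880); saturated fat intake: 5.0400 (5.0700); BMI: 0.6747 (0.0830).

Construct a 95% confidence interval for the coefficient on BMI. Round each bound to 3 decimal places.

Read off: b = 0.6747, SE = 0.0830 for BMI.
df = n − k − 1 = 110 − 3 − 1 = 106.
t* = t_{0.025, 106} = 1.982597.
Margin = t* × SE = 1.982597 × 0.0830 = 0.16456.
CI: 0.6747 ± 0.16456 → (0.510, 0.839).

(0.510, 0.839)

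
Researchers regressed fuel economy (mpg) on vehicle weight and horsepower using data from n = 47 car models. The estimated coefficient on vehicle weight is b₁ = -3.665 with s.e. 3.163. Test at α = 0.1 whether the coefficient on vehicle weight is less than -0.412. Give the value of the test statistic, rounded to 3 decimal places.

t = -1.028

H₀: β₁ = -0.412 vs H₁: β₁ < -0.412.
t = (b₁ − β₁⁰)/SE = (-3.665 − (-0.412)) / 3.163 = -1.028.
df = n − k − 1 = 47 − 2 − 1 = 44.
One-sided p ≈ 0.1547, which is ≥ 0.1, so fail to reject H₀.
The data do not give significant evidence that the true slope on vehicle weight is below -0.412 mpg per unit, holding the other predictors fixed.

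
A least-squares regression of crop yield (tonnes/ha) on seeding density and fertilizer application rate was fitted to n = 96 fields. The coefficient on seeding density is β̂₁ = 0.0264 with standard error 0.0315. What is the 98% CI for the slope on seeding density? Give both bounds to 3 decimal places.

(-0.048, 0.101)

df = n − k − 1 = 96 − 2 − 1 = 93.
t* = t_{0.01, 93} = 2.367115.
Margin = t* × SE = 2.367115 × 0.0315 = 0.07456.
CI: 0.0264 ± 0.07456 → (-0.048, 0.101).
With 98% confidence, each one-unit increase in seeding density is associated with a change of between -0.048 and 0.101 tonnes/ha in crop yield, holding the other predictors fixed.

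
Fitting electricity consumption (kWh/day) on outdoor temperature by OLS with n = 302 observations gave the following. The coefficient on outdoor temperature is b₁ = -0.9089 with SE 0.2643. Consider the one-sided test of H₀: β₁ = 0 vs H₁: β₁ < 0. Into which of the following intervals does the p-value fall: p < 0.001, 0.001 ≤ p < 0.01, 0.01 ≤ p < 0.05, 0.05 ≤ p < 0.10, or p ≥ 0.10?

t = -0.9089 / 0.2643 = -3.439.
df = n − 2 = 302 − 2 = 300.
One-sided p = P(T_{300} < t) ≈ 0.0003.
So p < 0.001.

p < 0.001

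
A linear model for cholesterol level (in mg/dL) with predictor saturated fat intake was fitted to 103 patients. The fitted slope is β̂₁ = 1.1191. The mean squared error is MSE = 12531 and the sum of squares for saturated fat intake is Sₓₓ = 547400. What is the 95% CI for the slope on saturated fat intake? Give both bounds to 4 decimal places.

(0.8190, 1.4192)

SE(β̂₁) = √(MSE/Sₓₓ) = √(12531/547400) = 0.151301.
df = n − 2 = 101.
t* = t_{0.025, 101} = 1.983731.
Margin = t* × SE = 1.983731 × 0.151301 = 0.300140.
CI: 1.1191 ± 0.300140 → (0.8190, 1.4192).
With 95% confidence, each one-unit increase in saturated fat intake is associated with a change of between 0.8190 and 1.4192 mg/dL in cholesterol level.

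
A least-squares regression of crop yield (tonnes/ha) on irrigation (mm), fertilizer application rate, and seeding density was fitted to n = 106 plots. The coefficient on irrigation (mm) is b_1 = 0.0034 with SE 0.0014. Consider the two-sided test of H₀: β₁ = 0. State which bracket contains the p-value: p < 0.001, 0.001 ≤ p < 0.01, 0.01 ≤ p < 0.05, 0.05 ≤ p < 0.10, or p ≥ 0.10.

0.01 ≤ p < 0.05

t = 0.0034 / 0.0014 = 2.429.
df = n − k − 1 = 106 − 3 − 1 = 102.
Two-sided p = 2·P(T_{102} > |t|) ≈ 0.0169.
So 0.01 ≤ p < 0.05.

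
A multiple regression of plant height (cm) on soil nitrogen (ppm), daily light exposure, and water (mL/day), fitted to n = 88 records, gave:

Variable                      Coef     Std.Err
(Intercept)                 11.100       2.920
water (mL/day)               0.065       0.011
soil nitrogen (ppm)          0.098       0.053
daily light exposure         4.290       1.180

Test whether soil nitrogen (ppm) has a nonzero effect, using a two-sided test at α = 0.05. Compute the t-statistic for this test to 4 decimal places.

t = 1.8491

Read off: b = 0.098, SE = 0.053 for soil nitrogen (ppm).
H₀: β₁ = 0 vs H₁: β₁ ≠ 0.
t = 0.098 / 0.053 = 1.8491.
df = n − k − 1 = 88 − 3 − 1 = 84.
Two-sided p ≈ 0.0680, which is ≥ 0.05, so fail to reject H₀.
The data do not give significant evidence of an association between soil nitrogen (ppm) and plant height, after adjusting for the other predictors.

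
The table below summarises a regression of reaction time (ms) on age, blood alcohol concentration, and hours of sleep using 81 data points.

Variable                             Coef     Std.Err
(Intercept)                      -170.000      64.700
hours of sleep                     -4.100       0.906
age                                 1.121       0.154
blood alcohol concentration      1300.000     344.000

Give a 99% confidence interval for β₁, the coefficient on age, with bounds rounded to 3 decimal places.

Read off: b = 1.121, SE = 0.154 for age.
df = n − k − 1 = 81 − 3 − 1 = 77.
t* = t_{0.005, 77} = 2.641198.
Margin = t* × SE = 2.641198 × 0.154 = 0.40674.
CI: 1.121 ± 0.40674 → (0.714, 1.528).

(0.714, 1.528)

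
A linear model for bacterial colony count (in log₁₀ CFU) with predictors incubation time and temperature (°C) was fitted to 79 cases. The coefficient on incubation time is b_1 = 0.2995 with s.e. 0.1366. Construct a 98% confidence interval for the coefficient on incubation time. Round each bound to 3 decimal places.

(-0.025, 0.624)

df = n − k − 1 = 79 − 2 − 1 = 76.
t* = t_{0.01, 76} = 2.37642.
Margin = t* × SE = 2.37642 × 0.1366 = 0.32462.
CI: 0.2995 ± 0.32462 → (-0.025, 0.624).
With 98% confidence, each one-unit increase in incubation time is associated with a change of between -0.025 and 0.624 log₁₀ CFU in bacterial colony count, holding the other predictors fixed.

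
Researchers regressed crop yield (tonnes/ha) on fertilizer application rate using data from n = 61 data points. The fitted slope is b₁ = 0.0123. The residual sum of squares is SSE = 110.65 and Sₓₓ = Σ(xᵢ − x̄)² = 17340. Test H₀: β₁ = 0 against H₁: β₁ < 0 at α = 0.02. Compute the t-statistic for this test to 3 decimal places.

MSE = SSE/(n − 2) = 110.65/59 = 1.87542.
SE(b₁) = √(MSE/Sₓₓ) = √(1.87542/17340) = 0.0103998.
t = 0.0123 / 0.0103998 = 1.183.
df = n − 2 = 59.
One-sided p ≈ 0.8792, which is ≥ 0.02, so fail to reject H₀.
The data do not give significant evidence that the true slope on fertilizer application rate is negative.

t = 1.183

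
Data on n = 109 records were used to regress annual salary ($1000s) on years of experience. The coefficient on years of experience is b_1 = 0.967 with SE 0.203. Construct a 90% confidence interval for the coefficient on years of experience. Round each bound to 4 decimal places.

(0.6302, 1.3038)

df = n − 2 = 109 − 2 = 107.
t* = t_{0.05, 107} = 1.659219.
Margin = t* × SE = 1.659219 × 0.203 = 0.336822.
CI: 0.967 ± 0.336822 → (0.6302, 1.3038).
With 90% confidence, each one-unit increase in years of experience is associated with a change of between 0.6302 and 1.3038 $1000s in annual salary.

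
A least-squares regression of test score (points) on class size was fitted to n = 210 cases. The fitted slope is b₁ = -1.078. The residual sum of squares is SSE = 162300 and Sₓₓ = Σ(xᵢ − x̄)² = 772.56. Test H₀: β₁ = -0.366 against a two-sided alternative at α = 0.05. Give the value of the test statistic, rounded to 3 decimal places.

MSE = SSE/(n − 2) = 162300/208 = 780.288.
SE(b₁) = √(MSE/Sₓₓ) = √(780.288/772.56) = 1.00499.
t = (-1.078 − (-0.366)) / 1.00499 = -0.708.
df = n − 2 = 208.
Two-sided p ≈ 0.4794, which is ≥ 0.05, so fail to reject H₀.
The data are consistent with a true slope of -0.366 points per unit of class size.

t = -0.708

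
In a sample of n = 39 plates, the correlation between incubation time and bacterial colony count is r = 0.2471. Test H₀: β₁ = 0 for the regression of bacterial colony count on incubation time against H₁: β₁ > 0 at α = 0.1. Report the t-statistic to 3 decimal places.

t = r·√(n − 2)/√(1 − r²) = 0.2471·√37/√0.938942 = 1.551.
df = n − 2 = 37.
One-sided p ≈ 0.0647, which is < 0.1, so reject H₀.
There is evidence of a linear association between incubation time and bacterial colony count.

t = 1.551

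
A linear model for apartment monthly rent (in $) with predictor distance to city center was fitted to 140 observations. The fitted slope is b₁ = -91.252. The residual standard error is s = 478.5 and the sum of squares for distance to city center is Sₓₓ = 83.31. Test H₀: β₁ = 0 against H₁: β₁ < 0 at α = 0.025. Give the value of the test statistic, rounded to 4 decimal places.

t = -1.7406

SE(b₁) = s/√Sₓₓ = 478.5/√83.31 = 52.4244.
t = -91.252 / 52.4244 = -1.7406.
df = n − 2 = 138.
One-sided p ≈ 0.0420, which is ≥ 0.025, so fail to reject H₀.
The data do not give significant evidence that the true slope on distance to city center is negative.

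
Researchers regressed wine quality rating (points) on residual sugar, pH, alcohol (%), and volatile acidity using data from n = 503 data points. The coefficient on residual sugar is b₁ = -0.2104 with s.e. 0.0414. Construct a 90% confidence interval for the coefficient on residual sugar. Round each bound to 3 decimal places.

(-0.279, -0.142)

df = n − k − 1 = 503 − 4 − 1 = 498.
t* = t_{0.05, 498} = 1.647919.
Margin = t* × SE = 1.647919 × 0.0414 = 0.06822.
CI: -0.2104 ± 0.06822 → (-0.279, -0.142).
With 90% confidence, each one-unit increase in residual sugar is associated with a change of between -0.279 and -0.142 points in wine quality rating, holding the other predictors fixed.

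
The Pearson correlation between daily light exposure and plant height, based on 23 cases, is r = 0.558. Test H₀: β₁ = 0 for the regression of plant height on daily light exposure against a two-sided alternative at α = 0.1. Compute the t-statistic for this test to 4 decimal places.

t = 3.0814

t = r·√(n − 2)/√(1 − r²) = 0.558·√21/√0.688636 = 3.0814.
df = n − 2 = 21.
Two-sided p ≈ 0.0057, which is < 0.1, so reject H₀.
There is evidence of a linear association between daily light exposure and plant height.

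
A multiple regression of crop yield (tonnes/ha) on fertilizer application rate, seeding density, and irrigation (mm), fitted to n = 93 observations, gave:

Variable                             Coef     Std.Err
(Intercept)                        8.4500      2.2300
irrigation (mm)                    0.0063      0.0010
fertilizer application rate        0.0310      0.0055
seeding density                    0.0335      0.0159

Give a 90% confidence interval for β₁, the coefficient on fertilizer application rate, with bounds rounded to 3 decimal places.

(0.022, 0.040)

Read off: b = 0.0310, SE = 0.0055 for fertilizer application rate.
df = n − k − 1 = 93 − 3 − 1 = 89.
t* = t_{0.05, 89} = 1.662155.
Margin = t* × SE = 1.662155 × 0.0055 = 0.00914.
CI: 0.0310 ± 0.00914 → (0.022, 0.040).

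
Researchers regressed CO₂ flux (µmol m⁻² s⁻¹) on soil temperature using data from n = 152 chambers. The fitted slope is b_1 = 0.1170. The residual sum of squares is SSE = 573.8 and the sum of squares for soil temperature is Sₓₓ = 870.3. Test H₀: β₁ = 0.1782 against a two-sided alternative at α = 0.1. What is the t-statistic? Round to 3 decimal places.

t = -0.923

MSE = SSE/(n − 2) = 573.8/150 = 3.82533.
SE(b_1) = √(MSE/Sₓₓ) = √(3.82533/870.3) = 0.066298.
t = (0.1170 − 0.1782) / 0.066298 = -0.923.
df = n − 2 = 150.
Two-sided p ≈ 0.3574, which is ≥ 0.1, so fail to reject H₀.
The data are consistent with a true slope of 0.1782 µmol m⁻² s⁻¹ per unit of soil temperature.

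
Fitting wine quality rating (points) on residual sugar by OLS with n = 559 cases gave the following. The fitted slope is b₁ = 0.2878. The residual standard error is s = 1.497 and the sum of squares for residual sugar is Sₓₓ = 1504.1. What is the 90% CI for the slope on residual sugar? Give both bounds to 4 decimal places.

SE(b₁) = s/√Sₓₓ = 1.497/√1504.1 = 0.0385997.
df = n − 2 = 557.
t* = t_{0.05, 557} = 1.647594.
Margin = t* × SE = 1.647594 × 0.0385997 = 0.063597.
CI: 0.2878 ± 0.063597 → (0.2242, 0.3514).
With 90% confidence, each one-unit increase in residual sugar is associated with a change of between 0.2242 and 0.3514 points in wine quality rating.

(0.2242, 0.3514)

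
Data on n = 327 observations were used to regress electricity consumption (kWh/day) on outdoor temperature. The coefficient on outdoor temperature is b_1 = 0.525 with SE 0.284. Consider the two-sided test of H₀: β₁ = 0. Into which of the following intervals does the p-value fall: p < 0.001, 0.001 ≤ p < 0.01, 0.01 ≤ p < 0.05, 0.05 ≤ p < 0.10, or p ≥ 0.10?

t = 0.525 / 0.284 = 1.849.
df = n − 2 = 327 − 2 = 325.
Two-sided p = 2·P(T_{325} > |t|) ≈ 0.0654.
So 0.05 ≤ p < 0.10.

0.05 ≤ p < 0.10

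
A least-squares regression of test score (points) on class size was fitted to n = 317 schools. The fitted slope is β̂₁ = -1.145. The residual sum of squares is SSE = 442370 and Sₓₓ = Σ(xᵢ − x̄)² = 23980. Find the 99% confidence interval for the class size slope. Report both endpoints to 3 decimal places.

MSE = SSE/(n − 2) = 442370/315 = 1404.35.
SE(β̂₁) = √(MSE/Sₓₓ) = √(1404.35/23980) = 0.241999.
df = n − 2 = 315.
t* = t_{0.005, 315} = 2.591527.
Margin = t* × SE = 2.591527 × 0.241999 = 0.62715.
CI: -1.145 ± 0.62715 → (-1.772, -0.518).
With 99% confidence, each one-unit increase in class size is associated with a change of between -1.772 and -0.518 points in test score.

(-1.772, -0.518)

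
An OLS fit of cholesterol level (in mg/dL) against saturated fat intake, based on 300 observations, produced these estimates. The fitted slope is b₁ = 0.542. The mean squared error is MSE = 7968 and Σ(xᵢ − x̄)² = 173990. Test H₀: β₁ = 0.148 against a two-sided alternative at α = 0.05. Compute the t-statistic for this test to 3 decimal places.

SE(b₁) = √(MSE/Sₓₓ) = √(7968/173990) = 0.213999.
t = (0.542 − 0.148) / 0.213999 = 1.841.
df = n − 2 = 298.
Two-sided p ≈ 0.0666, which is ≥ 0.05, so fail to reject H₀.
The data are consistent with a true slope of 0.148 mg/dL per unit of saturated fat intake.

t = 1.841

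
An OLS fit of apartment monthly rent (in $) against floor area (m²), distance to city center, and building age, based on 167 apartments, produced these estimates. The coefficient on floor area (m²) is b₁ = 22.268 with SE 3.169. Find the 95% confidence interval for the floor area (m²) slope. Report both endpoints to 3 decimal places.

df = n − k − 1 = 167 − 3 − 1 = 163.
t* = t_{0.025, 163} = 1.974625.
Margin = t* × SE = 1.974625 × 3.169 = 6.25759.
CI: 22.268 ± 6.25759 → (16.010, 28.526).
With 95% confidence, each one-unit increase in floor area (m²) is associated with a change of between 16.010 and 28.526 $ in apartment monthly rent, holding the other predictors fixed.

(16.010, 28.526)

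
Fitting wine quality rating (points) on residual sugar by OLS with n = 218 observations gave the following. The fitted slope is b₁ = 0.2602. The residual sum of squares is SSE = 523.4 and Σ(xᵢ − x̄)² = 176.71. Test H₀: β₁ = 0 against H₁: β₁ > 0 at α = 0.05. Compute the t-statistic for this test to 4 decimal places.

t = 2.2220

MSE = SSE/(n − 2) = 523.4/216 = 2.42315.
SE(b₁) = √(MSE/Sₓₓ) = √(2.42315/176.71) = 0.117101.
t = 0.2602 / 0.117101 = 2.2220.
df = n − 2 = 216.
One-sided p ≈ 0.0137, which is < 0.05, so reject H₀.
There is evidence that the true slope on residual sugar is positive.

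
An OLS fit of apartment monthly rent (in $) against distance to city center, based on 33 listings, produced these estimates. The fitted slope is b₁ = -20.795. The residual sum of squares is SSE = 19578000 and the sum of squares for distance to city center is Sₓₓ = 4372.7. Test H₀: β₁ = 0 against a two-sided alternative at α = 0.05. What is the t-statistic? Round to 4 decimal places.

MSE = SSE/(n − 2) = 19578000/31 = 631548.
SE(b₁) = √(MSE/Sₓₓ) = √(631548/4372.7) = 12.0179.
t = -20.795 / 12.0179 = -1.7303.
df = n − 2 = 31.
Two-sided p ≈ 0.0935, which is ≥ 0.05, so fail to reject H₀.
The data do not give significant evidence of an association between distance to city center and apartment monthly rent.

t = -1.7303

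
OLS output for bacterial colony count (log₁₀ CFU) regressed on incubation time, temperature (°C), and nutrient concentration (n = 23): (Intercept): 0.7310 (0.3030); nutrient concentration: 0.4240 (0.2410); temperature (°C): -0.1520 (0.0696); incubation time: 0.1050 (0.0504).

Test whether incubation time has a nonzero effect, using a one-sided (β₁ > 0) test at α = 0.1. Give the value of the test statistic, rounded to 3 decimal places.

t = 2.083

Read off: b = 0.1050, SE = 0.0504 for incubation time.
H₀: β₁ = 0 vs H₁: β₁ > 0.
t = 0.1050 / 0.0504 = 2.083.
df = n − k − 1 = 23 − 3 − 1 = 19.
One-sided p ≈ 0.0255, which is < 0.1, so reject H₀.
There is evidence that the true slope on incubation time is positive, holding the other predictors fixed.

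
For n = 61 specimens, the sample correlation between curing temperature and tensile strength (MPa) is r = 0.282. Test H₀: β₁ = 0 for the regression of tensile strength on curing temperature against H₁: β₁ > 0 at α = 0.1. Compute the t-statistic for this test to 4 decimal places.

t = r·√(n − 2)/√(1 − r²) = 0.282·√59/√0.920476 = 2.2577.
df = n − 2 = 59.
One-sided p ≈ 0.0138, which is < 0.1, so reject H₀.
There is evidence of a linear association between curing temperature and tensile strength.

t = 2.2577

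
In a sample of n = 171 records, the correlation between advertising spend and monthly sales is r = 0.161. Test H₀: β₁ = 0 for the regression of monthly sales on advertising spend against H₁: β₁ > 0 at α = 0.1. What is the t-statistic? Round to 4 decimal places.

t = r·√(n − 2)/√(1 − r²) = 0.161·√169/√0.974079 = 2.1207.
df = n − 2 = 169.
One-sided p ≈ 0.0177, which is < 0.1, so reject H₀.
There is evidence of a linear association between advertising spend and monthly sales.

t = 2.1207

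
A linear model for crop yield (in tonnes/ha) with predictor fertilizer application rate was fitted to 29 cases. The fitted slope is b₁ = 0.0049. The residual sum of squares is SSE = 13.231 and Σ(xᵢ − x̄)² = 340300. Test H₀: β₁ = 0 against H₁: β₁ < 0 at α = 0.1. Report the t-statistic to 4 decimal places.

t = 4.0833

MSE = SSE/(n − 2) = 13.231/27 = 0.490037.
SE(b₁) = √(MSE/Sₓₓ) = √(0.490037/340300) = 0.00120001.
t = 0.0049 / 0.00120001 = 4.0833.
df = n − 2 = 27.
One-sided p ≈ 0.9998, which is ≥ 0.1, so fail to reject H₀.
The data do not give significant evidence that the true slope on fertilizer application rate is negative.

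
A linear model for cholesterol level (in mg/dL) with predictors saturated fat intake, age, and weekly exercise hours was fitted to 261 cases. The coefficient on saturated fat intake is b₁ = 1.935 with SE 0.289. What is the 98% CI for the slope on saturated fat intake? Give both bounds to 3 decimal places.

(1.258, 2.612)

df = n − k − 1 = 261 − 3 − 1 = 257.
t* = t_{0.01, 257} = 2.340945.
Margin = t* × SE = 2.340945 × 0.289 = 0.67653.
CI: 1.935 ± 0.67653 → (1.258, 2.612).
With 98% confidence, each one-unit increase in saturated fat intake is associated with a change of between 1.258 and 2.612 mg/dL in cholesterol level, holding the other predictors fixed.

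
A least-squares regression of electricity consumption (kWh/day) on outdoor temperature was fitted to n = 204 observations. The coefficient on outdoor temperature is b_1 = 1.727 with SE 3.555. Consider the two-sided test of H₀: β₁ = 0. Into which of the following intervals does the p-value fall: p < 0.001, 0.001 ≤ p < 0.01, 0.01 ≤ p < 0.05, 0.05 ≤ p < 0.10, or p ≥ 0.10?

p ≥ 0.10

t = 1.727 / 3.555 = 0.486.
df = n − 2 = 204 − 2 = 202.
Two-sided p = 2·P(T_{202} > |t|) ≈ 0.6276.
So p ≥ 0.10.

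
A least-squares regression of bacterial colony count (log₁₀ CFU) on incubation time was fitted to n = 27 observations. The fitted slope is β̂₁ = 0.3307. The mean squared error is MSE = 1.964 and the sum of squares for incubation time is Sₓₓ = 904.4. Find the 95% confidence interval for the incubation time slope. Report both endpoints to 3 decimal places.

SE(β̂₁) = √(MSE/Sₓₓ) = √(1.964/904.4) = 0.0466005.
df = n − 2 = 25.
t* = t_{0.025, 25} = 2.059539.
Margin = t* × SE = 2.059539 × 0.0466005 = 0.09598.
CI: 0.3307 ± 0.09598 → (0.235, 0.427).
With 95% confidence, each one-unit increase in incubation time is associated with a change of between 0.235 and 0.427 log₁₀ CFU in bacterial colony count.

(0.235, 0.427)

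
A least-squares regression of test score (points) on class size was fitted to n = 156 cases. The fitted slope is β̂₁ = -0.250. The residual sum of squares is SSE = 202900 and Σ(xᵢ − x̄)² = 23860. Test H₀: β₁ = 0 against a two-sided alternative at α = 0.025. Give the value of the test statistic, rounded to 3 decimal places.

t = -1.064

MSE = SSE/(n − 2) = 202900/154 = 1317.53.
SE(β̂₁) = √(MSE/Sₓₓ) = √(1317.53/23860) = 0.234988.
t = -0.250 / 0.234988 = -1.064.
df = n − 2 = 154.
Two-sided p ≈ 0.2890, which is ≥ 0.025, so fail to reject H₀.
The data do not give significant evidence of an association between class size and test score.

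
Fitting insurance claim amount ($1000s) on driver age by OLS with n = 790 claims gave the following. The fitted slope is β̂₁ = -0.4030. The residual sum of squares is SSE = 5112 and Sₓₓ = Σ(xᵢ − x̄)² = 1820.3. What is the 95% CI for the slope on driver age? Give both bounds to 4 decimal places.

(-0.5202, -0.2858)

MSE = SSE/(n − 2) = 5112/788 = 6.48731.
SE(β̂₁) = √(MSE/Sₓₓ) = √(6.48731/1820.3) = 0.0596981.
df = n − 2 = 788.
t* = t_{0.025, 788} = 1.962979.
Margin = t* × SE = 1.962979 × 0.0596981 = 0.117186.
CI: -0.4030 ± 0.117186 → (-0.5202, -0.2858).
With 95% confidence, each one-unit increase in driver age is associated with a change of between -0.5202 and -0.2858 $1000s in insurance claim amount.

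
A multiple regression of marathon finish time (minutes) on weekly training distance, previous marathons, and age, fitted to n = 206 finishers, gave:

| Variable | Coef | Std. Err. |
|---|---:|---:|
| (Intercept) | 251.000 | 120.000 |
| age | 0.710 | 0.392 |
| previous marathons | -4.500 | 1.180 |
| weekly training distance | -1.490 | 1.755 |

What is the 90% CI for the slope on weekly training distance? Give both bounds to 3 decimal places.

(-4.390, 1.410)

Read off: b = -1.490, SE = 1.755 for weekly training distance.
df = n − k − 1 = 206 − 3 − 1 = 202.
t* = t_{0.05, 202} = 1.652432.
Margin = t* × SE = 1.652432 × 1.755 = 2.90002.
CI: -1.490 ± 2.90002 → (-4.390, 1.410).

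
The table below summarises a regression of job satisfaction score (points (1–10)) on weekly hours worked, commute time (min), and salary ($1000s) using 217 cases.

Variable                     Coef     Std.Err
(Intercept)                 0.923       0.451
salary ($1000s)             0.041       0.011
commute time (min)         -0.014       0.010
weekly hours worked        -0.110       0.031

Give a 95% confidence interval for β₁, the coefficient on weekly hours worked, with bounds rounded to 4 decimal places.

(-0.1711, -0.0489)

Read off: b = -0.110, SE = 0.031 for weekly hours worked.
df = n − k − 1 = 217 − 3 − 1 = 213.
t* = t_{0.025, 213} = 1.971164.
Margin = t* × SE = 1.971164 × 0.031 = 0.061106.
CI: -0.110 ± 0.061106 → (-0.1711, -0.0489).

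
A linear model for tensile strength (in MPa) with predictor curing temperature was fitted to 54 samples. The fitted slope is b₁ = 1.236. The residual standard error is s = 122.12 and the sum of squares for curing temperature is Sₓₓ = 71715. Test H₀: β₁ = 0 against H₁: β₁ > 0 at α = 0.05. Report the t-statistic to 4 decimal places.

SE(b₁) = s/√Sₓₓ = 122.12/√71715 = 0.456018.
t = 1.236 / 0.456018 = 2.7104.
df = n − 2 = 52.
One-sided p ≈ 0.0045, which is < 0.05, so reject H₀.
There is evidence that the true slope on curing temperature is positive.

t = 2.7104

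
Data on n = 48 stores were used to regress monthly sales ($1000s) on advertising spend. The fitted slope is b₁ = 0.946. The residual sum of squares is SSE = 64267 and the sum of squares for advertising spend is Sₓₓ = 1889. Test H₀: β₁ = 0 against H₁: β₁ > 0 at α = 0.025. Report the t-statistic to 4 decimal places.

MSE = SSE/(n − 2) = 64267/46 = 1397.11.
SE(b₁) = √(MSE/Sₓₓ) = √(1397.11/1889) = 0.860001.
t = 0.946 / 0.860001 = 1.1000.
df = n − 2 = 46.
One-sided p ≈ 0.1385, which is ≥ 0.025, so fail to reject H₀.
The data do not give significant evidence that the true slope on advertising spend is positive.

t = 1.1000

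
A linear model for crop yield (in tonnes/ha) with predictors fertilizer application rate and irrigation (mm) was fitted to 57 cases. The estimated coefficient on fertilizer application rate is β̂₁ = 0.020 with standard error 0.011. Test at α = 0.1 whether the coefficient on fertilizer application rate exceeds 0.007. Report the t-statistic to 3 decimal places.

H₀: β₁ = 0.007 vs H₁: β₁ > 0.007.
t = (β̂₁ − β₁⁰)/SE = (0.020 − 0.007) / 0.011 = 1.182.
df = n − k − 1 = 57 − 2 − 1 = 54.
One-sided p ≈ 0.1212, which is ≥ 0.1, so fail to reject H₀.
The data do not give significant evidence that the true slope on fertilizer application rate exceeds 0.007 tonnes/ha per unit, holding the other predictors fixed.

t = 1.182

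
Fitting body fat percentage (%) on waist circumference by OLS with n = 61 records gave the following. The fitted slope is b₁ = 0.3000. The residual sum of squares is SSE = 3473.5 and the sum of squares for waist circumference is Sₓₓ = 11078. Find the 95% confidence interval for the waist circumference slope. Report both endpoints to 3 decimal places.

(0.154, 0.446)

MSE = SSE/(n − 2) = 3473.5/59 = 58.8729.
SE(b₁) = √(MSE/Sₓₓ) = √(58.8729/11078) = 0.0728999.
df = n − 2 = 59.
t* = t_{0.025, 59} = 2.000995.
Margin = t* × SE = 2.000995 × 0.0728999 = 0.14587.
CI: 0.3000 ± 0.14587 → (0.154, 0.446).
With 95% confidence, each one-unit increase in waist circumference is associated with a change of between 0.154 and 0.446 % in body fat percentage.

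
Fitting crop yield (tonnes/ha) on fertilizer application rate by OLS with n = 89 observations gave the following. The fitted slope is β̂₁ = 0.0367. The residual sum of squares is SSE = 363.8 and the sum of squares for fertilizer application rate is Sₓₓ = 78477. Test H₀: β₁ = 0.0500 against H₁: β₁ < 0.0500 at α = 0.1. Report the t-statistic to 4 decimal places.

t = -1.8220

MSE = SSE/(n − 2) = 363.8/87 = 4.18161.
SE(β̂₁) = √(MSE/Sₓₓ) = √(4.18161/78477) = 0.00729962.
t = (0.0367 − 0.0500) / 0.00729962 = -1.8220.
df = n − 2 = 87.
One-sided p ≈ 0.0359, which is < 0.1, so reject H₀.
There is evidence that the true slope on fertilizer application rate is below 0.0500 tonnes/ha per unit.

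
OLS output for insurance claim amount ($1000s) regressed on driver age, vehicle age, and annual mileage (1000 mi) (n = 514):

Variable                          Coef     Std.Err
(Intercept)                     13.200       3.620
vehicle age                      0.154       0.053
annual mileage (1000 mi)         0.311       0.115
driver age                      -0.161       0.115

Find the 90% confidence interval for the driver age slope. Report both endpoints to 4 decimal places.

(-0.3505, 0.0285)

Read off: b = -0.161, SE = 0.115 for driver age.
df = n − k − 1 = 514 − 3 − 1 = 510.
t* = t_{0.05, 510} = 1.647847.
Margin = t* × SE = 1.647847 × 0.115 = 0.189502.
CI: -0.161 ± 0.189502 → (-0.3505, 0.0285).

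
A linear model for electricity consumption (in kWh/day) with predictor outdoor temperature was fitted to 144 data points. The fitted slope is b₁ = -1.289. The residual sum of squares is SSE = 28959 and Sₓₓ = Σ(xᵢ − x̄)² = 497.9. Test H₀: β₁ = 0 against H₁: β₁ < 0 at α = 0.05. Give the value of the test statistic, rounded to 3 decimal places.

MSE = SSE/(n − 2) = 28959/142 = 203.937.
SE(b₁) = √(MSE/Sₓₓ) = √(203.937/497.9) = 0.639995.
t = -1.289 / 0.639995 = -2.014.
df = n − 2 = 142.
One-sided p ≈ 0.0229, which is < 0.05, so reject H₀.
There is evidence that the true slope on outdoor temperature is negative.

t = -2.014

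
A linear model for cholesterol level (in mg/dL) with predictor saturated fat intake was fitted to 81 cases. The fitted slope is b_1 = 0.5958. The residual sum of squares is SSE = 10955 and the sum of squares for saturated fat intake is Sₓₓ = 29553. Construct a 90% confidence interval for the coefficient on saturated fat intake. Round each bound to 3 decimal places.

(0.482, 0.710)

MSE = SSE/(n − 2) = 10955/79 = 138.671.
SE(b_1) = √(MSE/Sₓₓ) = √(138.671/29553) = 0.0685002.
df = n − 2 = 79.
t* = t_{0.05, 79} = 1.664371.
Margin = t* × SE = 1.664371 × 0.0685002 = 0.11401.
CI: 0.5958 ± 0.11401 → (0.482, 0.710).
With 90% confidence, each one-unit increase in saturated fat intake is associated with a change of between 0.482 and 0.710 mg/dL in cholesterol level.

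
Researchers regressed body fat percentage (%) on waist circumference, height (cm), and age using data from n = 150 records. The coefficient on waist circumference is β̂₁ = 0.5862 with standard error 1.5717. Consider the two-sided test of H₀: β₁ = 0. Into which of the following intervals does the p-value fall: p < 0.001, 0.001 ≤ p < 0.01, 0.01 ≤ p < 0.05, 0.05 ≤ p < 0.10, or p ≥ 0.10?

t = 0.5862 / 1.5717 = 0.373.
df = n − k − 1 = 150 − 3 − 1 = 146.
Two-sided p = 2·P(T_{146} > |t|) ≈ 0.7097.
So p ≥ 0.10.

p ≥ 0.10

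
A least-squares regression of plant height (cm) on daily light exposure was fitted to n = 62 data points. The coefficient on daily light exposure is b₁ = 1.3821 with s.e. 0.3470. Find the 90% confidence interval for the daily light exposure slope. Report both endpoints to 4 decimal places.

(0.8024, 1.9618)

df = n − 2 = 62 − 2 = 60.
t* = t_{0.05, 60} = 1.670649.
Margin = t* × SE = 1.670649 × 0.3470 = 0.579715.
CI: 1.3821 ± 0.579715 → (0.8024, 1.9618).
With 90% confidence, each one-unit increase in daily light exposure is associated with a change of between 0.8024 and 1.9618 cm in plant height.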